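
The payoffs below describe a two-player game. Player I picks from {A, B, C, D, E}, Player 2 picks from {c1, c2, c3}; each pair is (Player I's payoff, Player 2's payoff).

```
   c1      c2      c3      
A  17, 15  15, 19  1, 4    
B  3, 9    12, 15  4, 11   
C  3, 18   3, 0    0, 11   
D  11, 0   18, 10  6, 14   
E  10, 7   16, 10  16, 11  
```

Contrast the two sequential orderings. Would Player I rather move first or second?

second

If Player I leads: Player 2's best replies are A→c2, B→c2, C→c1, D→c3, E→c3; Player I's induced payoffs 15, 12, 3, 6, 16; outcome (E, c3), payoffs (16, 11).
If Player 2 leads: Player I's best replies are c1→A, c2→D, c3→E; Player 2's induced payoffs 15, 10, 11; outcome (A, c1), payoffs (17, 15).
Player I gets 16 moving first and 17 moving second, so Player I prefers to move second.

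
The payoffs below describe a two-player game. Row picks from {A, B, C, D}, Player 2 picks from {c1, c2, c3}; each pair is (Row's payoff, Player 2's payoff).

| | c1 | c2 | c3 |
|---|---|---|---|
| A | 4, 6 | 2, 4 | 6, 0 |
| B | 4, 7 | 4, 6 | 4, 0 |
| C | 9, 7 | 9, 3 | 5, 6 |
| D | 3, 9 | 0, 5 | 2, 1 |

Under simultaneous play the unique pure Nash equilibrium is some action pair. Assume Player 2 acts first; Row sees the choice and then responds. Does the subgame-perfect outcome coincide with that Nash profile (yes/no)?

yes

Backward induction with Player 2 moving first.
- c1: Row compares 4, 4, 9, 3 and picks C; Player 2 would get 7.
- c2: Row compares 2, 4, 9, 0 and picks C; Player 2 would get 3.
- c3: Row compares 6, 4, 5, 2 and picks A; Player 2 would get 0.
Maximizing over 7, 3, 0, Player 2 chooses c1. Subgame-perfect outcome: (C, c1) with payoffs (9, 7).
Under simultaneous play:
Row's best replies: c1→C; c2→C; c3→A.
Player 2's best replies: A→c1; B→c1; C→c1; D→c1.
Only (C, c1) has each player best-responding; Nash payoffs (9, 7).
Sequential outcome (C, c1) coincides with the Nash profile (C, c1).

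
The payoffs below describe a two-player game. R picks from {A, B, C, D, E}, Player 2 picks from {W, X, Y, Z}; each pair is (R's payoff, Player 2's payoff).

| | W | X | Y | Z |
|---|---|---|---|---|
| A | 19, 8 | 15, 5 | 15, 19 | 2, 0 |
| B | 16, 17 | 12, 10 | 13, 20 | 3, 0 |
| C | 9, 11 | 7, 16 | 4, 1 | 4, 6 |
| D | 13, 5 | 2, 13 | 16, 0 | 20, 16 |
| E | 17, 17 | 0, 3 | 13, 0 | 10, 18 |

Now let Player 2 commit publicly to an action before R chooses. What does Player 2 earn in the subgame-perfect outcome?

Work backward from R's decision.
- W: BR = A, leader payoff 8.
- X: BR = A, leader payoff 5.
- Y: BR = D, leader payoff 0.
- Z: BR = D, leader payoff 16.
Maximizing over 8, 5, 0, 16, Player 2 chooses Z. Subgame-perfect outcome: (D, Z) with payoffs (20, 16).

16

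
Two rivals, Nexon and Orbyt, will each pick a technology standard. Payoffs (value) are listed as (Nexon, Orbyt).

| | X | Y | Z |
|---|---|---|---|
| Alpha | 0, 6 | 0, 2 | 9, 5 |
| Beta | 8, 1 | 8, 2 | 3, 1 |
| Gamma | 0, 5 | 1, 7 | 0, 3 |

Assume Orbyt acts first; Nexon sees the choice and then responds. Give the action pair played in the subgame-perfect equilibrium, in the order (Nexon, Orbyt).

(Alpha, Z)

Solve by backward induction (Orbyt leads).
- X: BR = Beta, leader payoff 1.
- Y: BR = Beta, leader payoff 2.
- Z: BR = Alpha, leader payoff 5.
Maximizing over 1, 2, 5, Orbyt chooses Z. Subgame-perfect outcome: (Alpha, Z) with payoffs (9, 5).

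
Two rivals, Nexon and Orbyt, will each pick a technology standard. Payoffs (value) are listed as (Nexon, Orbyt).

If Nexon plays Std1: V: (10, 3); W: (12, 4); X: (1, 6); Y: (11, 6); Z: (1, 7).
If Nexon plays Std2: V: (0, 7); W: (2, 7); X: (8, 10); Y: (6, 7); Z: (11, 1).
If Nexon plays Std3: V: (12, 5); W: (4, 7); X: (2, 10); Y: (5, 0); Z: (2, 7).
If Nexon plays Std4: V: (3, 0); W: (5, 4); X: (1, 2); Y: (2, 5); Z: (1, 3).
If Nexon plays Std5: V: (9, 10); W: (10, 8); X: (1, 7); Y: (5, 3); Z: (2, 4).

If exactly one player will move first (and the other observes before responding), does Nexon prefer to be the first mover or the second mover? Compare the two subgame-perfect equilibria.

If Nexon leads: Orbyt's best replies are Std1→Z, Std2→X, Std3→X, Std4→Y, Std5→V; Nexon's induced payoffs 1, 8, 2, 2, 9; outcome (Std5, V), payoffs (9, 10).
If Orbyt leads: Nexon's best replies are V→Std3, W→Std1, X→Std2, Y→Std1, Z→Std2; Orbyt's induced payoffs 5, 4, 10, 6, 1; outcome (Std2, X), payoffs (8, 10).
Nexon gets 9 moving first and 8 moving second, so Nexon prefers to move first.

first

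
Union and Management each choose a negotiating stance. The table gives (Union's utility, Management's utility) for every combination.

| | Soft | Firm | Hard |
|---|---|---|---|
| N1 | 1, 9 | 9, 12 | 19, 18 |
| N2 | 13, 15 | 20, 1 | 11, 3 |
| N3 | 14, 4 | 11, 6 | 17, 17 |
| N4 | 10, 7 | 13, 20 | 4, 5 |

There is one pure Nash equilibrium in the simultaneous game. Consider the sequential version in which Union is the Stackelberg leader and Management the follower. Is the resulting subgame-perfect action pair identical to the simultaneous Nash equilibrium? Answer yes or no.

Backward induction with Union moving first.
- N1: BR = Hard, leader payoff 19.
- N2: BR = Soft, leader payoff 13.
- N3: BR = Hard, leader payoff 17.
- N4: BR = Firm, leader payoff 13.
Union's induced payoffs are 19, 13, 17, 13, so Union commits to N1. Subgame-perfect outcome: (N1, Hard) with payoffs (19, 18).
For the simultaneous game, intersect best replies.
Union's best replies: Soft→N3; Firm→N2; Hard→N1.
Management's best replies: N1→Hard; N2→Soft; N3→Hard; N4→Firm.
The unique mutual best reply is (N1, Hard), giving (19, 18).
Sequential outcome (N1, Hard) coincides with the Nash profile (N1, Hard).

yes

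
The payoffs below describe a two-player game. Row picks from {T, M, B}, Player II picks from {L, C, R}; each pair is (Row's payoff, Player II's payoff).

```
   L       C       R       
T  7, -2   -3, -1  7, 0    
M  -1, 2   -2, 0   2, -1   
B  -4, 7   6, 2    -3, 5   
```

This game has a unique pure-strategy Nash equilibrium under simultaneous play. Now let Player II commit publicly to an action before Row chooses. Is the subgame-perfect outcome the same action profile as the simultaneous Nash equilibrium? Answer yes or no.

no

Solve by backward induction (Player II leads).
- L: BR = T, leader payoff -2.
- C: BR = B, leader payoff 2.
- R: BR = T, leader payoff 0.
Among -2, 2, 0, the best is 2 at C. Subgame-perfect outcome: (B, C) with payoffs (6, 2).
Now find the simultaneous Nash equilibrium.
Row's best replies: L→T; C→B; R→T.
Player II's best replies: T→R; M→L; B→L.
The unique mutual best reply is (T, R), giving (7, 0).
Sequential outcome (B, C) differs from the Nash profile (T, R).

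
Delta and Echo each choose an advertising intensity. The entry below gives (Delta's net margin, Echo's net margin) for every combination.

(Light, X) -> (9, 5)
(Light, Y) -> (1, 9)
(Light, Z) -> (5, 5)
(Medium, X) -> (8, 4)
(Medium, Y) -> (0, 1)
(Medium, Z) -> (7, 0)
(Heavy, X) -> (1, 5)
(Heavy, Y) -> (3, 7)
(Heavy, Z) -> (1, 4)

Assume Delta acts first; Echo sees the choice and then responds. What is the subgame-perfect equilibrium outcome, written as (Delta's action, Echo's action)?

Work backward from Echo's decision.
- Light: Echo compares 5, 9, 5 and picks Y; Delta would get 1.
- Medium: Echo compares 4, 1, 0 and picks X; Delta would get 8.
- Heavy: Echo compares 5, 7, 4 and picks Y; Delta would get 3.
Among 1, 8, 3, the best is 8 at Medium. Subgame-perfect outcome: (Medium, X) with payoffs (8, 4).

(Medium, X)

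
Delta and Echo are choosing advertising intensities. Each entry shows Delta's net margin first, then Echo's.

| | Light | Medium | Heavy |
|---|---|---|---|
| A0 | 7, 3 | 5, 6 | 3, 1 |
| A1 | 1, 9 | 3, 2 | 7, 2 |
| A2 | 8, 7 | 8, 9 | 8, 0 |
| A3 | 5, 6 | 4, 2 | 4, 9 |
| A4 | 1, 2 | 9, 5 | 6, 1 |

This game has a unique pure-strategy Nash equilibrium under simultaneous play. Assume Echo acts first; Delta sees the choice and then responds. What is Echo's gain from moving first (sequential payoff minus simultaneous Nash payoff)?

2

Backward induction with Echo moving first.
- Light: Delta compares 7, 1, 8, 5, 1 and picks A2; Echo would get 7.
- Medium: Delta compares 5, 3, 8, 4, 9 and picks A4; Echo would get 5.
- Heavy: Delta compares 3, 7, 8, 4, 6 and picks A2; Echo would get 0.
Echo's induced payoffs are 7, 5, 0, so Echo commits to Light. Subgame-perfect outcome: (A2, Light) with payoffs (8, 7).
Under simultaneous play:
Delta's best replies: Light→A2; Medium→A4; Heavy→A2.
Echo's best replies: A0→Medium; A1→Light; A2→Medium; A3→Heavy; A4→Medium.
Only (A4, Medium) has each player best-responding; Nash payoffs (9, 5).
Echo's commitment gain: 7 − 5 = 2.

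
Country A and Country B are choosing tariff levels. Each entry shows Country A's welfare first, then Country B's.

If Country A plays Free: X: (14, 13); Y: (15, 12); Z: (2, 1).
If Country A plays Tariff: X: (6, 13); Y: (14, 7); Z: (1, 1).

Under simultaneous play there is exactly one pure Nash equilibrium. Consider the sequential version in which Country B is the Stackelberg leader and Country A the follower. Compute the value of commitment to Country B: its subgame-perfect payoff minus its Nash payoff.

Country A best-responds to each possible Country B move:
- X → Country A plays Free (best of 14, 6); Country B gets 13.
- Y → Country A plays Free (best of 15, 14); Country B gets 12.
- Z → Country A plays Free (best of 2, 1); Country B gets 1.
Country B's induced payoffs are 13, 12, 1, so Country B commits to X. Subgame-perfect outcome: (Free, X) with payoffs (14, 13).
For the simultaneous game, intersect best replies.
Country A's best replies: X→Free; Y→Free; Z→Free.
Country B's best replies: Free→X; Tariff→X.
Only (Free, X) has each player best-responding; Nash payoffs (14, 13).
Country B's commitment gain: 13 − 13 = 0.

0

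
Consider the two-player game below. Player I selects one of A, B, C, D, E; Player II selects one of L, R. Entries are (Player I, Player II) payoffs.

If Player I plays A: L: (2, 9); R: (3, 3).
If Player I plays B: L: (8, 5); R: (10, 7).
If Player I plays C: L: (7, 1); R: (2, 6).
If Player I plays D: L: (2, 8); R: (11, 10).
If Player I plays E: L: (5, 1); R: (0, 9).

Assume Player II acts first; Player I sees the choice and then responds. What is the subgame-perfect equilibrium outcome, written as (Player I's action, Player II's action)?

(D, R)

Player I best-responds to each possible Player II move:
- L: BR = B, leader payoff 5.
- R: BR = D, leader payoff 10.
Player II's induced payoffs are 5, 10, so Player II commits to R. Subgame-perfect outcome: (D, R) with payoffs (11, 10).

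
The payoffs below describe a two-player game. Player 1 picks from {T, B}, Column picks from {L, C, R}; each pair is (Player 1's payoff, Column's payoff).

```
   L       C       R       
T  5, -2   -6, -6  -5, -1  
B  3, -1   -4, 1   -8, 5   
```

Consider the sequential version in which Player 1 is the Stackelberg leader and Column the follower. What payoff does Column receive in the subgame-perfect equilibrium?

-1

Work backward from Column's decision.
- T: BR = R, leader payoff -5.
- B: BR = R, leader payoff -8.
Player 1's induced payoffs are -5, -8, so Player 1 commits to T. Subgame-perfect outcome: (T, R) with payoffs (-5, -1).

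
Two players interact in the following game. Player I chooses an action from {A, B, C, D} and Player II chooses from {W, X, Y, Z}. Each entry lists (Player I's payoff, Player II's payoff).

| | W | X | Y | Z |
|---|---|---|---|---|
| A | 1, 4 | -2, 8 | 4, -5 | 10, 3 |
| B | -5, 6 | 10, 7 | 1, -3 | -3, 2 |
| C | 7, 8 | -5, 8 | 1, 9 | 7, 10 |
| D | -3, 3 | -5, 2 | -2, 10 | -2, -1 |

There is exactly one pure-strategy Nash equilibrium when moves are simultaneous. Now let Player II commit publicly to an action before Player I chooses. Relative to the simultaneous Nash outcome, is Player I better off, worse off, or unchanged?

worse off

Player I best-responds to each possible Player II move:
- W → Player I plays C (best of 1, -5, 7, -3); Player II gets 8.
- X → Player I plays B (best of -2, 10, -5, -5); Player II gets 7.
- Y → Player I plays A (best of 4, 1, 1, -2); Player II gets -5.
- Z → Player I plays A (best of 10, -3, 7, -2); Player II gets 3.
Among 8, 7, -5, 3, the best is 8 at W. Subgame-perfect outcome: (C, W) with payoffs (7, 8).
Now find the simultaneous Nash equilibrium.
Player I's best replies: W→C; X→B; Y→A; Z→A.
Player II's best replies: A→X; B→X; C→Z; D→Y.
Only (B, X) has each player best-responding; Nash payoffs (10, 7).
Player I earns 7 sequentially versus 10 at the Nash outcome: worse off.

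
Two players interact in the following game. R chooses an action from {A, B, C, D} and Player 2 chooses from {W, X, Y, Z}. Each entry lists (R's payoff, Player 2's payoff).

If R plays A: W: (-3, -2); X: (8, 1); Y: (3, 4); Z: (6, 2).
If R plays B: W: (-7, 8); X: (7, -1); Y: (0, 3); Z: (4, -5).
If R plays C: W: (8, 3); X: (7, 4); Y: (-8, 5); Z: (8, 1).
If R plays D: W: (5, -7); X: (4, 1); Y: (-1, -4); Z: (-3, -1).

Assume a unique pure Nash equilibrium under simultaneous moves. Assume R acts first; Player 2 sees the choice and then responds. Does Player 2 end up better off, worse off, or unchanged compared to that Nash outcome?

Work backward from Player 2's decision.
- A: BR = Y, leader payoff 3.
- B: BR = W, leader payoff -7.
- C: BR = Y, leader payoff -8.
- D: BR = X, leader payoff 4.
Maximizing over 3, -7, -8, 4, R chooses D. Subgame-perfect outcome: (D, X) with payoffs (4, 1).
Under simultaneous play:
R's best replies: W→C; X→A; Y→A; Z→C.
Player 2's best replies: A→Y; B→W; C→Y; D→X.
The unique mutual best reply is (A, Y), giving (3, 4).
Player 2 earns 1 sequentially versus 4 at the Nash outcome: worse off.

worse off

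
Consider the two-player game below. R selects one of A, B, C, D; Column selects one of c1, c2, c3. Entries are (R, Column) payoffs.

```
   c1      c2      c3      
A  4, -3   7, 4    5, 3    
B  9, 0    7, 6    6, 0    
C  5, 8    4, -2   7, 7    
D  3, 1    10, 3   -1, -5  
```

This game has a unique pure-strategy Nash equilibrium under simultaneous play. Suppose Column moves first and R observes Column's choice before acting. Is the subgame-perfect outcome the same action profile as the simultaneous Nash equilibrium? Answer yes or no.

Solve by backward induction (Column leads).
- c1 → R plays B (best of 4, 9, 5, 3); Column gets 0.
- c2 → R plays D (best of 7, 7, 4, 10); Column gets 3.
- c3 → R plays C (best of 5, 6, 7, -1); Column gets 7.
Among 0, 3, 7, the best is 7 at c3. Subgame-perfect outcome: (C, c3) with payoffs (7, 7).
Under simultaneous play:
R's best replies: c1→B; c2→D; c3→C.
Column's best replies: A→c2; B→c2; C→c1; D→c2.
Only (D, c2) has each player best-responding; Nash payoffs (10, 3).
Sequential outcome (C, c3) differs from the Nash profile (D, c2).

no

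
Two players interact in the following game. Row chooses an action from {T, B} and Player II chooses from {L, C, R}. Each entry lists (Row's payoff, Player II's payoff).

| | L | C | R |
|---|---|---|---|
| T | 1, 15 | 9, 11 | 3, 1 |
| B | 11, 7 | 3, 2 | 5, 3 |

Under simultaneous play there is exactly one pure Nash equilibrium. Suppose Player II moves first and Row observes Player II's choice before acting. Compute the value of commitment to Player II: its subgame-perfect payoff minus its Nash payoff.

Solve by backward induction (Player II leads).
- L: BR = B, leader payoff 7.
- C: BR = T, leader payoff 11.
- R: BR = B, leader payoff 3.
Maximizing over 7, 11, 3, Player II chooses C. Subgame-perfect outcome: (T, C) with payoffs (9, 11).
Now find the simultaneous Nash equilibrium.
Row's best replies: L→B; C→T; R→B.
Player II's best replies: T→L; B→L.
The unique mutual best reply is (B, L), giving (11, 7).
Player II's commitment gain: 11 − 7 = 4.

4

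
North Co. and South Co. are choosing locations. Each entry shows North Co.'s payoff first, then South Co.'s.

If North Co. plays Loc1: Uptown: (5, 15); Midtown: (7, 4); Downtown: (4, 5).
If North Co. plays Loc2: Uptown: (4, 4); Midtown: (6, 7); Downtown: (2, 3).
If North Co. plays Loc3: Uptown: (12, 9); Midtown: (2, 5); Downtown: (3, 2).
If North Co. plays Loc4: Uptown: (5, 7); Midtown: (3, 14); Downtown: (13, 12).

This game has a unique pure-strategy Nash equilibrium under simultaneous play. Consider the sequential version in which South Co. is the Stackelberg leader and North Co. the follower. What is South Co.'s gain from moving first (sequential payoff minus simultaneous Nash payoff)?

Work backward from North Co.'s decision.
- Uptown → North Co. plays Loc3 (best of 5, 4, 12, 5); South Co. gets 9.
- Midtown → North Co. plays Loc1 (best of 7, 6, 2, 3); South Co. gets 4.
- Downtown → North Co. plays Loc4 (best of 4, 2, 3, 13); South Co. gets 12.
Among 9, 4, 12, the best is 12 at Downtown. Subgame-perfect outcome: (Loc4, Downtown) with payoffs (13, 12).
For the simultaneous game, intersect best replies.
North Co.'s best replies: Uptown→Loc3; Midtown→Loc1; Downtown→Loc4.
South Co.'s best replies: Loc1→Uptown; Loc2→Midtown; Loc3→Uptown; Loc4→Midtown.
Only (Loc3, Uptown) has each player best-responding; Nash payoffs (12, 9).
South Co.'s commitment gain: 12 − 9 = 3.

3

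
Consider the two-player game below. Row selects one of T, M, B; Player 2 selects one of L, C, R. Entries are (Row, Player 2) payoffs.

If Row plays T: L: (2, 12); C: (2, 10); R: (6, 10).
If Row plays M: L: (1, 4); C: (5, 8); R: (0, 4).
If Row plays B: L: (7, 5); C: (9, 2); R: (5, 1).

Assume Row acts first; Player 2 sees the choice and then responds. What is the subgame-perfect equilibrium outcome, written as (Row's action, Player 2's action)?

(B, L)

Player 2 best-responds to each possible Row move:
- T: BR = L, leader payoff 2.
- M: BR = C, leader payoff 5.
- B: BR = L, leader payoff 7.
Maximizing over 2, 5, 7, Row chooses B. Subgame-perfect outcome: (B, L) with payoffs (7, 5).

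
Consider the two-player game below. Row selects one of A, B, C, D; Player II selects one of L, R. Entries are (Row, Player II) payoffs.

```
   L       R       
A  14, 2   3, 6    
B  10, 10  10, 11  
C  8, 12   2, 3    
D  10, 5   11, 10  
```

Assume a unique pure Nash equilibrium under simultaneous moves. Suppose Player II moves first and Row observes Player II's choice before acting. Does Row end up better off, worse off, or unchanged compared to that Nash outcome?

Backward induction with Player II moving first.
- L: Row compares 14, 10, 8, 10 and picks A; Player II would get 2.
- R: Row compares 3, 10, 2, 11 and picks D; Player II would get 10.
Among 2, 10, the best is 10 at R. Subgame-perfect outcome: (D, R) with payoffs (11, 10).
For the simultaneous game, intersect best replies.
Row's best replies: L→A; R→D.
Player II's best replies: A→R; B→R; C→L; D→R.
Only (D, R) has each player best-responding; Nash payoffs (11, 10).
Row earns 11 sequentially versus 11 at the Nash outcome: unchanged.

unchanged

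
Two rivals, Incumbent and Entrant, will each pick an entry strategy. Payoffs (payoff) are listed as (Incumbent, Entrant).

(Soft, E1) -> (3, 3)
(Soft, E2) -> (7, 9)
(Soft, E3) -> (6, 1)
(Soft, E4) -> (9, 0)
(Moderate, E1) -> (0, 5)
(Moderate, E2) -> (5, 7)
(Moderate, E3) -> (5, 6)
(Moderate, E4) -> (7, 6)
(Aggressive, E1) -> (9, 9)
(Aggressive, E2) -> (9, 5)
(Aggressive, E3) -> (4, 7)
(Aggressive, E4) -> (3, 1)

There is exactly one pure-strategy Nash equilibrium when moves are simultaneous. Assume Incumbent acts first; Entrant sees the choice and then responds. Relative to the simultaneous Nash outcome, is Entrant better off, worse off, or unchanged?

unchanged

Work backward from Entrant's decision.
- Soft: Entrant compares 3, 9, 1, 0 and picks E2; Incumbent would get 7.
- Moderate: Entrant compares 5, 7, 6, 6 and picks E2; Incumbent would get 5.
- Aggressive: Entrant compares 9, 5, 7, 1 and picks E1; Incumbent would get 9.
Maximizing over 7, 5, 9, Incumbent chooses Aggressive. Subgame-perfect outcome: (Aggressive, E1) with payoffs (9, 9).
For the simultaneous game, intersect best replies.
Incumbent's best replies: E1→Aggressive; E2→Aggressive; E3→Soft; E4→Soft.
Entrant's best replies: Soft→E2; Moderate→E2; Aggressive→E1.
The unique mutual best reply is (Aggressive, E1), giving (9, 9).
Entrant earns 9 sequentially versus 9 at the Nash outcome: unchanged.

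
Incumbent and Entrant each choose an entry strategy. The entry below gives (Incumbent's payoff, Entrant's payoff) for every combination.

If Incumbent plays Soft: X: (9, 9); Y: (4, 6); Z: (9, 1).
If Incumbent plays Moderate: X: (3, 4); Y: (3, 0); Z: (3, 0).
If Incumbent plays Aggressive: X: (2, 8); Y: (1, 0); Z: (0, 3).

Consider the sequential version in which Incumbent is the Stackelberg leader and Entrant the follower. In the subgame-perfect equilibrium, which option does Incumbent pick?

Soft

Work backward from Entrant's decision.
- Soft: BR = X, leader payoff 9.
- Moderate: BR = X, leader payoff 3.
- Aggressive: BR = X, leader payoff 2.
Maximizing over 9, 3, 2, Incumbent chooses Soft. Subgame-perfect outcome: (Soft, X) with payoffs (9, 9).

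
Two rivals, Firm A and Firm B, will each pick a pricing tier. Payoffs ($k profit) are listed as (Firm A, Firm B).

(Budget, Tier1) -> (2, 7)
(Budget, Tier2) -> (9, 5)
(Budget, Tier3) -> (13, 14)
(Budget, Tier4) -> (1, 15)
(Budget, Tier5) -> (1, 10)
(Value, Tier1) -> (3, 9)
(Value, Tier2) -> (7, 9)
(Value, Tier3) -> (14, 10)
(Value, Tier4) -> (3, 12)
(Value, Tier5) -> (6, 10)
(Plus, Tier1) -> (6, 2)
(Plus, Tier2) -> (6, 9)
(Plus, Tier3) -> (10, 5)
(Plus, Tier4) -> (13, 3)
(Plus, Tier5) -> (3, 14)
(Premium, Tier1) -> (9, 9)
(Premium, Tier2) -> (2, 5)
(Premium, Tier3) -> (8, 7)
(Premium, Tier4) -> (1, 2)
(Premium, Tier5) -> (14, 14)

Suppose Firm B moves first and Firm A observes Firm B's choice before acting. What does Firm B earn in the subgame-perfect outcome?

Firm A best-responds to each possible Firm B move:
- Tier1: Firm A compares 2, 3, 6, 9 and picks Premium; Firm B would get 9.
- Tier2: Firm A compares 9, 7, 6, 2 and picks Budget; Firm B would get 5.
- Tier3: Firm A compares 13, 14, 10, 8 and picks Value; Firm B would get 10.
- Tier4: Firm A compares 1, 3, 13, 1 and picks Plus; Firm B would get 3.
- Tier5: Firm A compares 1, 6, 3, 14 and picks Premium; Firm B would get 14.
Among 9, 5, 10, 3, 14, the best is 14 at Tier5. Subgame-perfect outcome: (Premium, Tier5) with payoffs (14, 14).

14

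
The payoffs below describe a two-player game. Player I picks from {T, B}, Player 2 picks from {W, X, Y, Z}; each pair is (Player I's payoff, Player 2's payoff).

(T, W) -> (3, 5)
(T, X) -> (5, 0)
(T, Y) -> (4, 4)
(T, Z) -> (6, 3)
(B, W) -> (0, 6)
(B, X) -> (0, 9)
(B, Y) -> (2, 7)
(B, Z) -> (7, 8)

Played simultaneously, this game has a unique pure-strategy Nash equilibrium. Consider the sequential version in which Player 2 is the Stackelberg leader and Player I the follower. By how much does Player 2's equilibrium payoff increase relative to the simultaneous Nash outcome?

3

Solve by backward induction (Player 2 leads).
- W: Player I compares 3, 0 and picks T; Player 2 would get 5.
- X: Player I compares 5, 0 and picks T; Player 2 would get 0.
- Y: Player I compares 4, 2 and picks T; Player 2 would get 4.
- Z: Player I compares 6, 7 and picks B; Player 2 would get 8.
Player 2's induced payoffs are 5, 0, 4, 8, so Player 2 commits to Z. Subgame-perfect outcome: (B, Z) with payoffs (7, 8).
Under simultaneous play:
Player I's best replies: W→T; X→T; Y→T; Z→B.
Player 2's best replies: T→W; B→X.
Only (T, W) has each player best-responding; Nash payoffs (3, 5).
Player 2's commitment gain: 8 − 5 = 3.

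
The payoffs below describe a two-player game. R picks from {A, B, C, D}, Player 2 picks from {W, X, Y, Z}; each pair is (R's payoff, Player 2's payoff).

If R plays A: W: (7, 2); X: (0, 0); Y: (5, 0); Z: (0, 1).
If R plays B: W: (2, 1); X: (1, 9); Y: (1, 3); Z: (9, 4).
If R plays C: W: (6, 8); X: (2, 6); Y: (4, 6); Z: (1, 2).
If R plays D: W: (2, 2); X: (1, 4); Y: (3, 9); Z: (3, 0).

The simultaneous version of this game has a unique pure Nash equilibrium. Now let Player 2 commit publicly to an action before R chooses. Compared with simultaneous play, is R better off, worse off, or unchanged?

Work backward from R's decision.
- W: BR = A, leader payoff 2.
- X: BR = C, leader payoff 6.
- Y: BR = A, leader payoff 0.
- Z: BR = B, leader payoff 4.
Maximizing over 2, 6, 0, 4, Player 2 chooses X. Subgame-perfect outcome: (C, X) with payoffs (2, 6).
Under simultaneous play:
R's best replies: W→A; X→C; Y→A; Z→B.
Player 2's best replies: A→W; B→X; C→W; D→Y.
The unique mutual best reply is (A, W), giving (7, 2).
R earns 2 sequentially versus 7 at the Nash outcome: worse off.

worse off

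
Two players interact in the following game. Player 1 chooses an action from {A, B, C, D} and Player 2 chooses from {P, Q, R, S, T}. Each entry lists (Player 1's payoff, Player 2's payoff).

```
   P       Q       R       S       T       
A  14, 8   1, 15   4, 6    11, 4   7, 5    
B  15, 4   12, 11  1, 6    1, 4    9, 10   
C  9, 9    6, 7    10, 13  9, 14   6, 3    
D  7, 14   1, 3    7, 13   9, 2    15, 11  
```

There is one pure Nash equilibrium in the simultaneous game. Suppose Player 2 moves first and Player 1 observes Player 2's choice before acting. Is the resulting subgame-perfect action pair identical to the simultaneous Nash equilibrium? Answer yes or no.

no

Backward induction with Player 2 moving first.
- P → Player 1 plays B (best of 14, 15, 9, 7); Player 2 gets 4.
- Q → Player 1 plays B (best of 1, 12, 6, 1); Player 2 gets 11.
- R → Player 1 plays C (best of 4, 1, 10, 7); Player 2 gets 13.
- S → Player 1 plays A (best of 11, 1, 9, 9); Player 2 gets 4.
- T → Player 1 plays D (best of 7, 9, 6, 15); Player 2 gets 11.
Player 2's induced payoffs are 4, 11, 13, 4, 11, so Player 2 commits to R. Subgame-perfect outcome: (C, R) with payoffs (10, 13).
Now find the simultaneous Nash equilibrium.
Player 1's best replies: P→B; Q→B; R→C; S→A; T→D.
Player 2's best replies: A→Q; B→Q; C→S; D→P.
Only (B, Q) has each player best-responding; Nash payoffs (12, 11).
Sequential outcome (C, R) differs from the Nash profile (B, Q).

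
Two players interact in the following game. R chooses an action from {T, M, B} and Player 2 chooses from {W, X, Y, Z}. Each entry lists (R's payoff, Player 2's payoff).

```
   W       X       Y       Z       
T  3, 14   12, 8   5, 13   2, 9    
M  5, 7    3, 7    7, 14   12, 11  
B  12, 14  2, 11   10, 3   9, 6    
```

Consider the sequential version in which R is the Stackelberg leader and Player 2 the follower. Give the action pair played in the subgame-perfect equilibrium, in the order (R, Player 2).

(B, W)

Work backward from Player 2's decision.
- T → Player 2 plays W (best of 14, 8, 13, 9); R gets 3.
- M → Player 2 plays Y (best of 7, 7, 14, 11); R gets 7.
- B → Player 2 plays W (best of 14, 11, 3, 6); R gets 12.
Maximizing over 3, 7, 12, R chooses B. Subgame-perfect outcome: (B, W) with payoffs (12, 14).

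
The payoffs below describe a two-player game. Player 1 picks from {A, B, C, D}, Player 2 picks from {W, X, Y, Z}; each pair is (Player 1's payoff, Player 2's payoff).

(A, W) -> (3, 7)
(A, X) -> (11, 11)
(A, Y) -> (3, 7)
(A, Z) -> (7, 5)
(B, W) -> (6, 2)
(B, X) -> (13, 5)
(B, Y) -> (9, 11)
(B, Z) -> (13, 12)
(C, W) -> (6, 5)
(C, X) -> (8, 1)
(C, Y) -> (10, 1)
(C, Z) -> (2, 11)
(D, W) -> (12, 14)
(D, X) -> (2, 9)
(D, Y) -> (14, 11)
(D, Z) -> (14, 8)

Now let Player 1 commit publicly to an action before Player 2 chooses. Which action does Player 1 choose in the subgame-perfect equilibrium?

B

Solve by backward induction (Player 1 leads).
- A → Player 2 plays X (best of 7, 11, 7, 5); Player 1 gets 11.
- B → Player 2 plays Z (best of 2, 5, 11, 12); Player 1 gets 13.
- C → Player 2 plays Z (best of 5, 1, 1, 11); Player 1 gets 2.
- D → Player 2 plays W (best of 14, 9, 11, 8); Player 1 gets 12.
Player 1's induced payoffs are 11, 13, 2, 12, so Player 1 commits to B. Subgame-perfect outcome: (B, Z) with payoffs (13, 12).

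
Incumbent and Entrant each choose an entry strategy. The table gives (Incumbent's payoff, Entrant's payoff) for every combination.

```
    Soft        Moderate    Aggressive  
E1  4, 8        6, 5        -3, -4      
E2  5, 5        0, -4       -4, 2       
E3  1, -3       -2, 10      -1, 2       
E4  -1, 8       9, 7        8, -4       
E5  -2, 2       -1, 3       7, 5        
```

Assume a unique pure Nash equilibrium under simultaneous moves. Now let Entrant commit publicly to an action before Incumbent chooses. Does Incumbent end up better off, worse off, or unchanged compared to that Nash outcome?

Incumbent best-responds to each possible Entrant move:
- Soft → Incumbent plays E2 (best of 4, 5, 1, -1, -2); Entrant gets 5.
- Moderate → Incumbent plays E4 (best of 6, 0, -2, 9, -1); Entrant gets 7.
- Aggressive → Incumbent plays E4 (best of -3, -4, -1, 8, 7); Entrant gets -4.
Maximizing over 5, 7, -4, Entrant chooses Moderate. Subgame-perfect outcome: (E4, Moderate) with payoffs (9, 7).
For the simultaneous game, intersect best replies.
Incumbent's best replies: Soft→E2; Moderate→E4; Aggressive→E4.
Entrant's best replies: E1→Soft; E2→Soft; E3→Moderate; E4→Soft; E5→Aggressive.
Only (E2, Soft) has each player best-responding; Nash payoffs (5, 5).
Incumbent earns 9 sequentially versus 5 at the Nash outcome: better off.

better off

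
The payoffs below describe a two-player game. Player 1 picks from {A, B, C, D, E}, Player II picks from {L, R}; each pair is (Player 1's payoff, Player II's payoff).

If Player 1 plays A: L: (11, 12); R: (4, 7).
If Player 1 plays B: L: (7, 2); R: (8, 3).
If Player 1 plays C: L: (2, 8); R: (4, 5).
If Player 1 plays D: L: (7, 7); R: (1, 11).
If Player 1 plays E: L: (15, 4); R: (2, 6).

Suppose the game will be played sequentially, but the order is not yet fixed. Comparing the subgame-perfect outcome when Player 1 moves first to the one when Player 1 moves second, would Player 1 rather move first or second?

second

If Player 1 leads: Player II's best replies are A→L, B→R, C→L, D→R, E→R; Player 1's induced payoffs 11, 8, 2, 1, 2; outcome (A, L), payoffs (11, 12).
If Player II leads: Player 1's best replies are L→E, R→B; Player II's induced payoffs 4, 3; outcome (E, L), payoffs (15, 4).
Player 1 gets 11 moving first and 15 moving second, so Player 1 prefers to move second.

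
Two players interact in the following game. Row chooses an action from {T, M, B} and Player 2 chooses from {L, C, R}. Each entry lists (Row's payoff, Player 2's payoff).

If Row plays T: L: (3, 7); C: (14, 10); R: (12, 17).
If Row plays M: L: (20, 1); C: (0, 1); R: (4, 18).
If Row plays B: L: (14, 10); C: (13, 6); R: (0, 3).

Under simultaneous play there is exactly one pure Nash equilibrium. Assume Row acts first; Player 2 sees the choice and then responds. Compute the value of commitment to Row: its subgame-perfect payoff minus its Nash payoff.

Player 2 best-responds to each possible Row move:
- T: Player 2 compares 7, 10, 17 and picks R; Row would get 12.
- M: Player 2 compares 1, 1, 18 and picks R; Row would get 4.
- B: Player 2 compares 10, 6, 3 and picks L; Row would get 14.
Maximizing over 12, 4, 14, Row chooses B. Subgame-perfect outcome: (B, L) with payoffs (14, 10).
For the simultaneous game, intersect best replies.
Row's best replies: L→M; C→T; R→T.
Player 2's best replies: T→R; M→R; B→L.
Only (T, R) has each player best-responding; Nash payoffs (12, 17).
Row's commitment gain: 14 − 12 = 2.

2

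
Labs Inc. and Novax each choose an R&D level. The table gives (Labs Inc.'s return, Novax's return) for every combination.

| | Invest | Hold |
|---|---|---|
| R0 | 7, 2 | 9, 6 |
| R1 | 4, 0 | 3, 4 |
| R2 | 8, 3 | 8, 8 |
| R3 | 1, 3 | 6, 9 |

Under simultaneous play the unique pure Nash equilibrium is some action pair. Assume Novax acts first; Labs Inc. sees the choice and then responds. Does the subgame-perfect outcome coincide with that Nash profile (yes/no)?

yes

Backward induction with Novax moving first.
- Invest → Labs Inc. plays R2 (best of 7, 4, 8, 1); Novax gets 3.
- Hold → Labs Inc. plays R0 (best of 9, 3, 8, 6); Novax gets 6.
Novax's induced payoffs are 3, 6, so Novax commits to Hold. Subgame-perfect outcome: (R0, Hold) with payoffs (9, 6).
For the simultaneous game, intersect best replies.
Labs Inc.'s best replies: Invest→R2; Hold→R0.
Novax's best replies: R0→Hold; R1→Hold; R2→Hold; R3→Hold.
The unique mutual best reply is (R0, Hold), giving (9, 6).
Sequential outcome (R0, Hold) coincides with the Nash profile (R0, Hold).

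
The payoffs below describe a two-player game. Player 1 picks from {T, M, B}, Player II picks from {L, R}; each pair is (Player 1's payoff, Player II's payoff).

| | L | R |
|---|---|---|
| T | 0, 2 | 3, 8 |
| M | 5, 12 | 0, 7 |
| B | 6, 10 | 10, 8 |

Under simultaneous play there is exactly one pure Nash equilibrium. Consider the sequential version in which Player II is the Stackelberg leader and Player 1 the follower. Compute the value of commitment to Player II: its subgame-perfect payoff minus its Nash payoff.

Work backward from Player 1's decision.
- L: BR = B, leader payoff 10.
- R: BR = B, leader payoff 8.
Player II's induced payoffs are 10, 8, so Player II commits to L. Subgame-perfect outcome: (B, L) with payoffs (6, 10).
Under simultaneous play:
Player 1's best replies: L→B; R→B.
Player II's best replies: T→R; M→L; B→L.
Only (B, L) has each player best-responding; Nash payoffs (6, 10).
Player II's commitment gain: 10 − 10 = 0.

0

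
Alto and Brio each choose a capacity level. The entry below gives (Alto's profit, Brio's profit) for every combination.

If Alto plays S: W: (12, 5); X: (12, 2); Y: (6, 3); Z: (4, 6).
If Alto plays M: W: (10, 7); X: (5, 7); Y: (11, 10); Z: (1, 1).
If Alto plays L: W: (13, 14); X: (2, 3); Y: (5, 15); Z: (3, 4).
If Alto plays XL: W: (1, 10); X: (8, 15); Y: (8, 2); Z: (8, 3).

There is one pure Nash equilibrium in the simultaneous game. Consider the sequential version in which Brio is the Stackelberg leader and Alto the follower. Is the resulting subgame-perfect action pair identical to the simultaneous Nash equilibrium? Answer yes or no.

no

Solve by backward induction (Brio leads).
- W: BR = L, leader payoff 14.
- X: BR = S, leader payoff 2.
- Y: BR = M, leader payoff 10.
- Z: BR = XL, leader payoff 3.
Brio's induced payoffs are 14, 2, 10, 3, so Brio commits to W. Subgame-perfect outcome: (L, W) with payoffs (13, 14).
For the simultaneous game, intersect best replies.
Alto's best replies: W→L; X→S; Y→M; Z→XL.
Brio's best replies: S→Z; M→Y; L→Y; XL→X.
The unique mutual best reply is (M, Y), giving (11, 10).
Sequential outcome (L, W) differs from the Nash profile (M, Y).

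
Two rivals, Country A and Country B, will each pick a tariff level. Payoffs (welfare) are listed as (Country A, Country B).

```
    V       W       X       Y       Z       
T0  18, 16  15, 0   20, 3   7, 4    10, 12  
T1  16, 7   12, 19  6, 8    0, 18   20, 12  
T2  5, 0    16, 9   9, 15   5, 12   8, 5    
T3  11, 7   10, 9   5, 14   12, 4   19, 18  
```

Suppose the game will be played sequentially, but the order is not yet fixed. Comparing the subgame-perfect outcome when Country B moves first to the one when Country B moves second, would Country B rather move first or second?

second

If Country A leads: Country B's best replies are T0→V, T1→W, T2→X, T3→Z; Country A's induced payoffs 18, 12, 9, 19; outcome (T3, Z), payoffs (19, 18).
If Country B leads: Country A's best replies are V→T0, W→T2, X→T0, Y→T3, Z→T1; Country B's induced payoffs 16, 9, 3, 4, 12; outcome (T0, V), payoffs (18, 16).
Country B gets 16 moving first and 18 moving second, so Country B prefers to move second.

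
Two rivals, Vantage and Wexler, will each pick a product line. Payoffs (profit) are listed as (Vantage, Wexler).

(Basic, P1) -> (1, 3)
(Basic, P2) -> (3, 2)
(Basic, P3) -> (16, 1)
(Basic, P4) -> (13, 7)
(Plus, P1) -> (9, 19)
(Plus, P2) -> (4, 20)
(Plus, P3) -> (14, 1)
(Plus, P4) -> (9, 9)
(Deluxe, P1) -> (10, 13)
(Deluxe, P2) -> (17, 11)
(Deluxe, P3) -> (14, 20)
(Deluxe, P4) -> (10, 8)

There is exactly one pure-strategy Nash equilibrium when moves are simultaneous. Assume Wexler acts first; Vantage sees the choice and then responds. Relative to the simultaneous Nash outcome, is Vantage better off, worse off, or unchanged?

Vantage best-responds to each possible Wexler move:
- P1: Vantage compares 1, 9, 10 and picks Deluxe; Wexler would get 13.
- P2: Vantage compares 3, 4, 17 and picks Deluxe; Wexler would get 11.
- P3: Vantage compares 16, 14, 14 and picks Basic; Wexler would get 1.
- P4: Vantage compares 13, 9, 10 and picks Basic; Wexler would get 7.
Maximizing over 13, 11, 1, 7, Wexler chooses P1. Subgame-perfect outcome: (Deluxe, P1) with payoffs (10, 13).
Under simultaneous play:
Vantage's best replies: P1→Deluxe; P2→Deluxe; P3→Basic; P4→Basic.
Wexler's best replies: Basic→P4; Plus→P2; Deluxe→P3.
The unique mutual best reply is (Basic, P4), giving (13, 7).
Vantage earns 10 sequentially versus 13 at the Nash outcome: worse off.

worse off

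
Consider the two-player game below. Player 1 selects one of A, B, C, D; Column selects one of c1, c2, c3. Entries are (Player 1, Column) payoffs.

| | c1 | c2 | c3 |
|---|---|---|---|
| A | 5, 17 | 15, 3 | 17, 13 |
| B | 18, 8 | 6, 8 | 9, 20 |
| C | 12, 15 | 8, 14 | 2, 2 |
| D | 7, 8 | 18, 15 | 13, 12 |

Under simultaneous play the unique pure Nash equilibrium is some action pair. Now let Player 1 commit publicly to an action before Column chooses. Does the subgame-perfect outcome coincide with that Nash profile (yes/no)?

Column best-responds to each possible Player 1 move:
- A: Column compares 17, 3, 13 and picks c1; Player 1 would get 5.
- B: Column compares 8, 8, 20 and picks c3; Player 1 would get 9.
- C: Column compares 15, 14, 2 and picks c1; Player 1 would get 12.
- D: Column compares 8, 15, 12 and picks c2; Player 1 would get 18.
Player 1's induced payoffs are 5, 9, 12, 18, so Player 1 commits to D. Subgame-perfect outcome: (D, c2) with payoffs (18, 15).
Now find the simultaneous Nash equilibrium.
Player 1's best replies: c1→B; c2→D; c3→A.
Column's best replies: A→c1; B→c3; C→c1; D→c2.
The unique mutual best reply is (D, c2), giving (18, 15).
Sequential outcome (D, c2) coincides with the Nash profile (D, c2).

yes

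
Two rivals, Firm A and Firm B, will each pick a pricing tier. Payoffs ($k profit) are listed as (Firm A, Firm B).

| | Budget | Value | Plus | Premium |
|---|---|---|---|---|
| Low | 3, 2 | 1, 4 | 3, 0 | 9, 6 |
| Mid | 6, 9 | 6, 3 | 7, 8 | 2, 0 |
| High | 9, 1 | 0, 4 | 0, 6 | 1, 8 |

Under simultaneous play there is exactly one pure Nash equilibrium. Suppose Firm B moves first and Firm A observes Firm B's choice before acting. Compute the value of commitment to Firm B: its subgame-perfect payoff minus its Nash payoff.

Work backward from Firm A's decision.
- Budget: Firm A compares 3, 6, 9 and picks High; Firm B would get 1.
- Value: Firm A compares 1, 6, 0 and picks Mid; Firm B would get 3.
- Plus: Firm A compares 3, 7, 0 and picks Mid; Firm B would get 8.
- Premium: Firm A compares 9, 2, 1 and picks Low; Firm B would get 6.
Maximizing over 1, 3, 8, 6, Firm B chooses Plus. Subgame-perfect outcome: (Mid, Plus) with payoffs (7, 8).
For the simultaneous game, intersect best replies.
Firm A's best replies: Budget→High; Value→Mid; Plus→Mid; Premium→Low.
Firm B's best replies: Low→Premium; Mid→Budget; High→Premium.
The unique mutual best reply is (Low, Premium), giving (9, 6).
Firm B's commitment gain: 8 − 6 = 2.

2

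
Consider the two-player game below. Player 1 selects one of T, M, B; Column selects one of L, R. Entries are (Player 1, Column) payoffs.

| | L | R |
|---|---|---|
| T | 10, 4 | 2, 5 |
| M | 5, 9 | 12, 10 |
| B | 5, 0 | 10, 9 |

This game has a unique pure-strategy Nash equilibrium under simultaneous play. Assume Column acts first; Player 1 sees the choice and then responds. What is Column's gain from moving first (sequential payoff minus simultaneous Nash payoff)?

0

Solve by backward induction (Column leads).
- L: BR = T, leader payoff 4.
- R: BR = M, leader payoff 10.
Maximizing over 4, 10, Column chooses R. Subgame-perfect outcome: (M, R) with payoffs (12, 10).
Now find the simultaneous Nash equilibrium.
Player 1's best replies: L→T; R→M.
Column's best replies: T→R; M→R; B→R.
The unique mutual best reply is (M, R), giving (12, 10).
Column's commitment gain: 10 − 10 = 0.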